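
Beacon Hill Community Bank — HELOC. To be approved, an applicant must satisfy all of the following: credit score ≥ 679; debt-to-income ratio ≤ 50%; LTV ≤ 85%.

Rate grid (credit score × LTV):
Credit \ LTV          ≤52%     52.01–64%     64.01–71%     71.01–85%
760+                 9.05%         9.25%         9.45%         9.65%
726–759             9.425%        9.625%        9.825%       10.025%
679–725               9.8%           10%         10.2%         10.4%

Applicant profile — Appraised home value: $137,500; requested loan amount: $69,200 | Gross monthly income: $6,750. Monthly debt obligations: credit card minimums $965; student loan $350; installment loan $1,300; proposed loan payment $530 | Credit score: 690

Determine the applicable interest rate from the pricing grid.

Credit score 690 ≥ 679; Total monthly debts = (965 + 350 + 1,300 + 530) = 3,145. DTI = 3,145/6,750 = 46.6% ≤ 50%
Loan-to-value = 69,200/137,500 = 50.3% — pass (85% max)
Row: 690 falls in 679–725. Column: 50.3% falls in ≤52%. Rate = 9.8%.

9.8%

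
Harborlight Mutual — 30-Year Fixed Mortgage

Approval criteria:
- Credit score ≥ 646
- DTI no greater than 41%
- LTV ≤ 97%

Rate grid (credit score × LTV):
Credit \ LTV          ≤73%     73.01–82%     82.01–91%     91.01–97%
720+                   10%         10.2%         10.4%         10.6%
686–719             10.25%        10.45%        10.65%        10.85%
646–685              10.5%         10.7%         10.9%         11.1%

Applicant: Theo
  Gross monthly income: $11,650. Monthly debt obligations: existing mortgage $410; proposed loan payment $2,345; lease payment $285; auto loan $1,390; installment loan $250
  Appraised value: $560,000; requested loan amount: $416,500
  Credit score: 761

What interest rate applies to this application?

10.2%

Credit score 761 ≥ 646; Total monthly debts = (410 + 2,345 + 285 + 1,390 + 250) = 4,680. DTI: 4,680 ÷ 11,650 = 40.2%, within the 41% cap
LTV = 416,500/560,000 = 74.4% ≤ 97%
Score 761 is in the 720+ band; LTV 74.4% is in the 73.01–82% band → 10.2%.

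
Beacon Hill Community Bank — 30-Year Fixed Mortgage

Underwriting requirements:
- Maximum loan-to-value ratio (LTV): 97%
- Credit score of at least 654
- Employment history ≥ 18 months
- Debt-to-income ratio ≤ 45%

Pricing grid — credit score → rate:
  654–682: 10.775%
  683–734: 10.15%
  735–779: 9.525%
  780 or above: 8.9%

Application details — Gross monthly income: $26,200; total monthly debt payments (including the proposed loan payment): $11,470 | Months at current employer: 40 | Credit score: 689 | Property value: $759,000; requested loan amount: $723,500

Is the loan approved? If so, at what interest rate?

Credit score 689 ≥ 654 (meets minimum)
LTV: 723,500 ÷ 759,000 = 95.3%, within 97% cap
Employment 40 ≥ 18 months
DTI: 11,470 ÷ 26,200 = 43.8%, within the 45% cap
All requirements met. Score 689 falls in the 683–734 tier → 10.15%.

Approved at 10.15%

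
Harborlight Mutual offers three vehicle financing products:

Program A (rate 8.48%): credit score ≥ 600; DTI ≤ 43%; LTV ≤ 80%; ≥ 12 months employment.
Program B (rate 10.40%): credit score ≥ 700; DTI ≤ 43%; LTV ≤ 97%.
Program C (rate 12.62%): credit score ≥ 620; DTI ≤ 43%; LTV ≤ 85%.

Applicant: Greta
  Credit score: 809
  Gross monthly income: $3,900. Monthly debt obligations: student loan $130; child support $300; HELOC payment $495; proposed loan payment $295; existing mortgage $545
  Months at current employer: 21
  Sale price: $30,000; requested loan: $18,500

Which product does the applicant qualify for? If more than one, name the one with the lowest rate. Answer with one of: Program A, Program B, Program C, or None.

Total debts = (130 + 300 + 495 + 295 + 545) = 1,765; DTI = 1,765/3,900 = 45.3%.
LTV = 18,500/30,000 = 61.7%.
Program A: score 809 ≥ 600; DTI 45.3% > 43%; LTV 61.7% ≤ 80%; employment 21 ≥ 12 mo → does not qualify.
Program B: score 809 ≥ 700; DTI 45.3% > 43%; LTV 61.7% ≤ 97% → does not qualify.
Program C: score 809 ≥ 620; DTI 45.3% > 43%; LTV 61.7% ≤ 85% → does not qualify.

None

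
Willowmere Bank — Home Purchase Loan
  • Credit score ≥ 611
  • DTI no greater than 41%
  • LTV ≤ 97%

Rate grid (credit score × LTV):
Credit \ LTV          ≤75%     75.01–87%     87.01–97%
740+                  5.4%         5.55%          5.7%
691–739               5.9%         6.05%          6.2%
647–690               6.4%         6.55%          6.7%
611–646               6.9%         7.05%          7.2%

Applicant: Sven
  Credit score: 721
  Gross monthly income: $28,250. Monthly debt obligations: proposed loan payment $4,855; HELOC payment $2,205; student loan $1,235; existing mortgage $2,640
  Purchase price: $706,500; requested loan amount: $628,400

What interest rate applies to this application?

6.2%

Credit score 721 ≥ 611; Total monthly debts = (4,855 + 2,205 + 1,235 + 2,640) = 10,935. DTI = 10,935/28,250 = 38.7% ≤ 41%
LTV: 628,400 ÷ 706,500 = 88.9%, within 97% cap
Row: 721 falls in 691–739. Column: 88.9% falls in 87.01–97%. Rate = 6.2%.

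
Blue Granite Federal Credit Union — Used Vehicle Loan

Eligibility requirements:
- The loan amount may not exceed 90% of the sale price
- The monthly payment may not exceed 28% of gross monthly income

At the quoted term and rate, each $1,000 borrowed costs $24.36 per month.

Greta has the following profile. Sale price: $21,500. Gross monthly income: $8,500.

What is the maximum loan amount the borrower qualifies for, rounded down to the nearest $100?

Payment cap: 28% × $8,500 = $2,380/month.
At $24.36 per $1,000, that supports 2,380/24.36 × 1,000 ≈ $97,701 → $97,700.
LTV cap: 90% × $21,500 = $19,350 → $19,300.
Binding constraint: loan-to-value.

$19,300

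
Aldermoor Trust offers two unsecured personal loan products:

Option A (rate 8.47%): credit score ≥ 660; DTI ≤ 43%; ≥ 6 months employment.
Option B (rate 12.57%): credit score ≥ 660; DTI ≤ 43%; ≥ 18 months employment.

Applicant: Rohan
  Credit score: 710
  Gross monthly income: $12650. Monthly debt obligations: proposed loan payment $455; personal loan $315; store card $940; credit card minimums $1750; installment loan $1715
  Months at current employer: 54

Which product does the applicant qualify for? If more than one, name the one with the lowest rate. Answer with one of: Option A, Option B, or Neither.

Option A

Total debts = (455 + 315 + 940 + 1,750 + 1,715) = 5,175; DTI = 5,175/12,650 = 40.9%.
Option A: score 710 ≥ 660; DTI 40.9% ≤ 43%; employment 54 ≥ 6 mo → qualifies.
Option B: score 710 ≥ 660; DTI 40.9% ≤ 43%; employment 54 ≥ 18 mo → qualifies.
Qualifying: Option A, Option B. Lowest rate is 8.47% → Option A.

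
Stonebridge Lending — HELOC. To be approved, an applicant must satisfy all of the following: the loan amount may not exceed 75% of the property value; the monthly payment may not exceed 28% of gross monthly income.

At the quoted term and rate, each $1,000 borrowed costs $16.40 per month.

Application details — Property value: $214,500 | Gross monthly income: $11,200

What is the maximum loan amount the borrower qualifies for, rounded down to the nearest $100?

$160,800

Payment cap: 28% × $11,200 = $3,136/month.
At $16.40 per $1,000, that supports 3,136/16.40 × 1,000 ≈ $191,219 → $191,200.
LTV cap: 75% × $214,500 = $160,875 → $160,800.
Binding constraint: loan-to-value.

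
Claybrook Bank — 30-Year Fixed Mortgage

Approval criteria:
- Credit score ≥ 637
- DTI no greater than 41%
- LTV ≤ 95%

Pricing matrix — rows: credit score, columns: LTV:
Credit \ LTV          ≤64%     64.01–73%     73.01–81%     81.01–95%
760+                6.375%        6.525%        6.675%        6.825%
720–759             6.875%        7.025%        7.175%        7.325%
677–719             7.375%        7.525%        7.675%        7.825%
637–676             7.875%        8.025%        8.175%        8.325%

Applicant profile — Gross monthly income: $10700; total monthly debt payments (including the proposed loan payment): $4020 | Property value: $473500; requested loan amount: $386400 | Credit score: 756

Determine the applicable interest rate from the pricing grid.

Credit score 756 ≥ 637; Debt-to-income = 4,020/10,700 = 37.6% — meets 41% limit
Loan-to-value = 386,400/473,500 = 81.6% — pass (95% max)
Credit 756 → row 720–759; LTV 81.6% → column 81.01–95%. Grid cell → 7.325%.

7.325%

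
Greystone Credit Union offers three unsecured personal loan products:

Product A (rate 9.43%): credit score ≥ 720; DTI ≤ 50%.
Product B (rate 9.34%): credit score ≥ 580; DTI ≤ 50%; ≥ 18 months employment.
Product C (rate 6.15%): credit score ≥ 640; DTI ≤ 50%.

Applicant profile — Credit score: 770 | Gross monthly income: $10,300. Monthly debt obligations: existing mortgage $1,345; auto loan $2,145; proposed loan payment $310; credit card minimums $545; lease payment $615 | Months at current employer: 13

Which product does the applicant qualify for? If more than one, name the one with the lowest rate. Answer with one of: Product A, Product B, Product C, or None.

Product C

Total debts = (1,345 + 2,145 + 310 + 545 + 615) = 4,960; DTI = 4,960/10,300 = 48.2%.
Product A: score 770 ≥ 720; DTI 48.2% ≤ 50% → qualifies.
Product B: score 770 ≥ 580; DTI 48.2% ≤ 50%; employment 13 < 18 mo → does not qualify.
Product C: score 770 ≥ 640; DTI 48.2% ≤ 50% → qualifies.
Qualifying: Product A, Product C. Lowest rate is 6.15% → Product C.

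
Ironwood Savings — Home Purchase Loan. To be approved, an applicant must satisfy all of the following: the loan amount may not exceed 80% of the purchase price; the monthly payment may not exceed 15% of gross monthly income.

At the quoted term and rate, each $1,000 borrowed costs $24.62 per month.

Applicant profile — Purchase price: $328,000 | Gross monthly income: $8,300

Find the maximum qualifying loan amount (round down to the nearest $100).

Payment cap: 15% × $8,300 = $1,245/month.
At $24.62 per $1,000, that supports 1,245/24.62 × 1,000 ≈ $50,568 → $50,500.
LTV cap: 80% × $328,000 = $262,400 → $262,400.
Binding constraint: payment-to-income.

$50,500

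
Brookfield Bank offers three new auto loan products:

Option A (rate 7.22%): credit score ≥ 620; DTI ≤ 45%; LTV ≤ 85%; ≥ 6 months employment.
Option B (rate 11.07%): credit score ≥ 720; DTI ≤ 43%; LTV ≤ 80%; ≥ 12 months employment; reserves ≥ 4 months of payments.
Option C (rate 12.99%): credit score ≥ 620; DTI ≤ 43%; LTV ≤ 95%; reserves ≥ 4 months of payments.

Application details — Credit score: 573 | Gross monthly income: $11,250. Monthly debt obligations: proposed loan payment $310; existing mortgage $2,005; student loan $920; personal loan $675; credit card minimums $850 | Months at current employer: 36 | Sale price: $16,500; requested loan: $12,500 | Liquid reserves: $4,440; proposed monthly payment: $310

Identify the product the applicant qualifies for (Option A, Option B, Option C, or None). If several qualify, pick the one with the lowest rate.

None

Total debts = (310 + 2,005 + 920 + 675 + 850) = 4,760; DTI = 4,760/11,250 = 42.3%.
LTV = 12,500/16,500 = 75.8%.
Reserves = 4,440/310 = 14.3 months.
Option A: score 573 < 620; DTI 42.3% ≤ 45%; LTV 75.8% ≤ 85%; employment 36 ≥ 6 mo → does not qualify.
Option B: score 573 < 720; DTI 42.3% ≤ 43%; LTV 75.8% ≤ 80%; employment 36 ≥ 12 mo; reserves 14.3 ≥ 4 mo → does not qualify.
Option C: score 573 < 620; DTI 42.3% ≤ 43%; LTV 75.8% ≤ 95%; reserves 14.3 ≥ 4 mo → does not qualify.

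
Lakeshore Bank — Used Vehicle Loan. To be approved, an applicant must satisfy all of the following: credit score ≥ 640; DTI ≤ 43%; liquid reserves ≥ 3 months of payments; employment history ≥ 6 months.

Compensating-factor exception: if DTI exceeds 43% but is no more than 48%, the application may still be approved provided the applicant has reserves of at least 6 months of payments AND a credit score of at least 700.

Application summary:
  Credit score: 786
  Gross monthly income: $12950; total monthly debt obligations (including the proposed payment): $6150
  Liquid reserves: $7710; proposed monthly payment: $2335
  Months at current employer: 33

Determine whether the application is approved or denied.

Denied

Credit score 786 ≥ 640 (meets base)
DTI: 6,150 ÷ 12,950 = 47.5%, over the 43% base limit.
Reserves: 7,710 ÷ 2,335 = 3.3 months (meets 3-month minimum)
Employment 33 ≥ 6 months
DTI 47.5% is within the 43%–48% exception band; checking compensating factors.
Override check — reserves: 3.3 mo (short of 6); score: 786 (ok).
Compensating-factor requirement not fully met.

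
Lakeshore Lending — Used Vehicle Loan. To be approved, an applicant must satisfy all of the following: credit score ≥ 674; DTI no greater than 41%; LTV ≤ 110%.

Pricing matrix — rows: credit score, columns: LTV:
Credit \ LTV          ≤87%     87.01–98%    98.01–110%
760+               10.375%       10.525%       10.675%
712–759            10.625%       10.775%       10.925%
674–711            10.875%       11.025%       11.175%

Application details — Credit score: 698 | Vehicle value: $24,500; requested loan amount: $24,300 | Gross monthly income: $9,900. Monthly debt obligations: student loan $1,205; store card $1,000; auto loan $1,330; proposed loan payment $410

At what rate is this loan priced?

Credit score 698 ≥ 674; Total monthly debts = (1,205 + 1,000 + 1,330 + 410) = 3,945. DTI = 3,945/9,900 = 39.8% ≤ 41%
LTV: 24,300 ÷ 24,500 = 99.2%, within 110% cap
Row: 698 falls in 674–711. Column: 99.2% falls in 98.01–110%. Rate = 11.175%.

11.175%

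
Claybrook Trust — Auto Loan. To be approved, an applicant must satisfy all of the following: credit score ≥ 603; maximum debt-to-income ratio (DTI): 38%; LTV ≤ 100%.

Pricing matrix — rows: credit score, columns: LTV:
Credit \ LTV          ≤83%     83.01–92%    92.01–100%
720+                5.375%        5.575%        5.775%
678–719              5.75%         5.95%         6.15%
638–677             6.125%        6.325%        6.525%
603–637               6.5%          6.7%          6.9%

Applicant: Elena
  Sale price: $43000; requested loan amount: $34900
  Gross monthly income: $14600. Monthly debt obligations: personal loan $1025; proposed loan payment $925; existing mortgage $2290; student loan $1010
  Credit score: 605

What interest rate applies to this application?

6.5%

Credit score 605 ≥ 603; Total monthly debts = (1,025 + 925 + 2,290 + 1,010) = 5,250. Debt-to-income = 5,250/14,600 = 36% — meets 38% limit
LTV = 34,900/43,000 = 81.2% ≤ 100%
Row: 605 falls in 603–637. Column: 81.2% falls in ≤83%. Rate = 6.5%.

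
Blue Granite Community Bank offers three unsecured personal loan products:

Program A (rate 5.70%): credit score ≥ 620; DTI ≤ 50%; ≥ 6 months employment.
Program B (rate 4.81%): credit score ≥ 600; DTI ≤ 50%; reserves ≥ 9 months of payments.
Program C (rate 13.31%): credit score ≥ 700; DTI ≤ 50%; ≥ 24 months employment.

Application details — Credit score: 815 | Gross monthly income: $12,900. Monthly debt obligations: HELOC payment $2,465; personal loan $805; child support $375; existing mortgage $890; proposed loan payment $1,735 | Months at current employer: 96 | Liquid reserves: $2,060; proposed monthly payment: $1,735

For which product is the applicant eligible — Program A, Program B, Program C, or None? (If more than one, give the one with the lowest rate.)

Program A

Total debts = (2,465 + 805 + 375 + 890 + 1,735) = 6,270; DTI = 6,270/12,900 = 48.6%.
Reserves = 2,060/1,735 = 1.2 months.
Program A: score 815 ≥ 620; DTI 48.6% ≤ 50%; employment 96 ≥ 6 mo → qualifies.
Program B: score 815 ≥ 600; DTI 48.6% ≤ 50%; reserves 1.2 < 9 mo → does not qualify.
Program C: score 815 ≥ 700; DTI 48.6% ≤ 50%; employment 96 ≥ 24 mo → qualifies.
Qualifying: Program A, Program C. Lowest rate is 5.70% → Program A.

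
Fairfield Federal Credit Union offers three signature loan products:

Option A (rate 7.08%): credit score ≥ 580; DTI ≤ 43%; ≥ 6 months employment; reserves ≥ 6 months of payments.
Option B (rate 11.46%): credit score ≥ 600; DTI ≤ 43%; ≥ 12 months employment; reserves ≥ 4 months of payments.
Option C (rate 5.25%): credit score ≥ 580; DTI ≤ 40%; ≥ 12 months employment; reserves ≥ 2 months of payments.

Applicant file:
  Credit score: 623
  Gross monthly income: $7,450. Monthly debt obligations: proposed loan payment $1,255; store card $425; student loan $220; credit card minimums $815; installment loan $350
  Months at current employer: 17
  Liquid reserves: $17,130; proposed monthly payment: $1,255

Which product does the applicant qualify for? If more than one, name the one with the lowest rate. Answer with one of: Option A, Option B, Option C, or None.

Option A

Total debts = (1,255 + 425 + 220 + 815 + 350) = 3,065; DTI = 3,065/7,450 = 41.1%.
Reserves = 17,130/1,255 = 13.6 months.
Option A: score 623 ≥ 580; DTI 41.1% ≤ 43%; employment 17 ≥ 6 mo; reserves 13.6 ≥ 6 mo → qualifies.
Option B: score 623 ≥ 600; DTI 41.1% ≤ 43%; employment 17 ≥ 12 mo; reserves 13.6 ≥ 4 mo → qualifies.
Option C: score 623 ≥ 580; DTI 41.1% > 40%; employment 17 ≥ 12 mo; reserves 13.6 ≥ 2 mo → does not qualify.
Qualifying: Option A, Option B. Lowest rate is 7.08% → Option A.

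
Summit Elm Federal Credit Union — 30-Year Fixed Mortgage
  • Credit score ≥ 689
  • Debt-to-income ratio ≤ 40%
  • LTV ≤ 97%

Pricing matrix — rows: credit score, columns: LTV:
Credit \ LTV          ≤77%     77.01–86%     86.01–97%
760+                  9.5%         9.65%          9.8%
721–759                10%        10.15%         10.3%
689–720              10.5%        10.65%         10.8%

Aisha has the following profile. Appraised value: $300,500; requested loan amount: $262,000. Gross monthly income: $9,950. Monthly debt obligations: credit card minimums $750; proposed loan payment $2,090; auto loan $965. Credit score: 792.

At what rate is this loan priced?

9.8%

Credit score 792 ≥ 689; Total monthly debts = (750 + 2,090 + 965) = 3,805. DTI: 3,805 ÷ 9,950 = 38.2%, within the 40% cap
LTV: 262,000 ÷ 300,500 = 87.2%, within 97% cap
Score 792 is in the 760+ band; LTV 87.2% is in the 86.01–97% band → 9.8%.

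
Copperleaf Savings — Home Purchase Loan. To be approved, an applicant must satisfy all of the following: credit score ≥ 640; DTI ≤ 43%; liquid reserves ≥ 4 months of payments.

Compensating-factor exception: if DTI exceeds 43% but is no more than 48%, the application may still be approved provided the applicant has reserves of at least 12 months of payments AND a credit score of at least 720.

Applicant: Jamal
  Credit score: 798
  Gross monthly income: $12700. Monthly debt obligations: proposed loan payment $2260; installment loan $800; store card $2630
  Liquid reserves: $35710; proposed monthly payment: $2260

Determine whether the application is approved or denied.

Approved

Credit score 798 ≥ 640 (meets base)
Total debts = (2,260 + 800 + 2,630) = 5,690. DTI: 5,690 ÷ 12,700 = 44.8%, over the 43% base limit.
Reserves: 35,710 ÷ 2,260 = 15.8 months (meets 4-month minimum)
44.8% falls in the override range (43%–48%), so the compensating-factor test applies.
Override check — reserves: 15.8 mo (ok); score: 798 (ok).
Both override conditions satisfied; DTI exception granted.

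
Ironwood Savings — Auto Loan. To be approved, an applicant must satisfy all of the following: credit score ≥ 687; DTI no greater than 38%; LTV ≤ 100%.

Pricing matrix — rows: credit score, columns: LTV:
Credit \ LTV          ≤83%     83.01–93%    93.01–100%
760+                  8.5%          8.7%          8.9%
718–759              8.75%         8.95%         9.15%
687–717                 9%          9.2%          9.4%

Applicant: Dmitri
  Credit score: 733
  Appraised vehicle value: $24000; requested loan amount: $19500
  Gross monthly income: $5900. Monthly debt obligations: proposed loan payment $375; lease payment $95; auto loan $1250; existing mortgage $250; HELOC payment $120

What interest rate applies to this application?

Credit score 733 ≥ 687; Total monthly debts = (375 + 95 + 1,250 + 250 + 120) = 2,090. DTI: 2,090 ÷ 5,900 = 35.4%, within the 38% cap
LTV = 19,500/24,000 = 81.2% ≤ 100%
Row: 733 falls in 718–759. Column: 81.2% falls in ≤83%. Rate = 8.75%.

8.75%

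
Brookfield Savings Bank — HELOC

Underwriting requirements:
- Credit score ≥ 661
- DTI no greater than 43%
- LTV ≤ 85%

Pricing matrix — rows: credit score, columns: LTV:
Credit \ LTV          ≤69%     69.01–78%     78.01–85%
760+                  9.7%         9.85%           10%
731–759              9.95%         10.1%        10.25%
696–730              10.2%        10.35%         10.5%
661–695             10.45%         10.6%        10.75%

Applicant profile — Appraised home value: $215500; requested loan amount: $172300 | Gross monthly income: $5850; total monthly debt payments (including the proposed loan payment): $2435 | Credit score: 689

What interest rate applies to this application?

Credit score 689 ≥ 661; Debt-to-income = 2,435/5,850 = 41.6% — meets 43% limit
LTV = 172,300/215,500 = 80% ≤ 85%
Row: 689 falls in 661–695. Column: 80% falls in 78.01–85%. Rate = 10.75%.

10.75%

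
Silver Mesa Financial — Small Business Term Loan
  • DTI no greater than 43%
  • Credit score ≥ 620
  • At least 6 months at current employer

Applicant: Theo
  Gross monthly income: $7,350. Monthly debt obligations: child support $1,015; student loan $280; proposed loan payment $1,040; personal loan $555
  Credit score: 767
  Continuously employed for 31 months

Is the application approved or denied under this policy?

Total monthly debts = (1,015 + 280 + 1,040 + 555) = 2,890. DTI = 2,890/7,350 = 39.3% ≤ 43%
Credit score 767 ≥ 620 (meets)
Employment 31 ≥ 6 months
All criteria satisfied.

Approved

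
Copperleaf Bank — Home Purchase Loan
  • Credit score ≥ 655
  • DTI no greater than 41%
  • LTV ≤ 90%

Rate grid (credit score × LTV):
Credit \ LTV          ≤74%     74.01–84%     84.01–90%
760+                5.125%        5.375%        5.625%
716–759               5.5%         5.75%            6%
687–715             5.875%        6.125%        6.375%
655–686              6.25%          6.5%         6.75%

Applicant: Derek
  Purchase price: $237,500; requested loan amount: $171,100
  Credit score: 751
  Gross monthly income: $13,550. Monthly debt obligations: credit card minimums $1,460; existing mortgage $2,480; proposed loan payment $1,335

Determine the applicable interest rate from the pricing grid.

Credit score 751 ≥ 655; Total monthly debts = (1,460 + 2,480 + 1,335) = 5,275. DTI = 5,275/13,550 = 38.9% ≤ 41%
LTV: 171,100 ÷ 237,500 = 72%, within 90% cap
Credit 751 → row 716–759; LTV 72% → column ≤74%. Grid cell → 5.5%.

5.5%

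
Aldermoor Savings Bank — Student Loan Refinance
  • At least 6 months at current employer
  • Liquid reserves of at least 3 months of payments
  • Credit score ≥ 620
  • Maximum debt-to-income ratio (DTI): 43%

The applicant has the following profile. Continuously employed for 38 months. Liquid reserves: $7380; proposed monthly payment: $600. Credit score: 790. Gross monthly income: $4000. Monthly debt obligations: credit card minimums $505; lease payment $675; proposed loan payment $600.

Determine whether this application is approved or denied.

Denied

Employment 38 ≥ 6 months
Reserves: 7,380 ÷ 600 = 12.3 months (meets 3-month minimum)
Credit score 790 ≥ 620 (meets)
Total monthly debts = (505 + 675 + 600) = 1,780. DTI = 1,780/4,000 = 44.5% > 43%
Fails on DTI.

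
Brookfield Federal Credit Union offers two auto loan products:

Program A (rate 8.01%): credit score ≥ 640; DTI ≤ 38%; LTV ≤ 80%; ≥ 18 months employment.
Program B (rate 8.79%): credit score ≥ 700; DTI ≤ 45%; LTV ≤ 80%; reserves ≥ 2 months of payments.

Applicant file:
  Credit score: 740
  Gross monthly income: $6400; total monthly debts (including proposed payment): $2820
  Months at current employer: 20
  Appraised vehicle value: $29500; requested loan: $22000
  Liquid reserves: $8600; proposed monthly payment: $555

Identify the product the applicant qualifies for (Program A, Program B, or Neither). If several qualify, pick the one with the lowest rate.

Program B

DTI = 2,820/6,400 = 44.1%.
LTV = 22,000/29,500 = 74.6%.
Reserves = 8,600/555 = 15.5 months.
Program A: score 740 ≥ 640; DTI 44.1% > 38%; LTV 74.6% ≤ 80%; employment 20 ≥ 18 mo → does not qualify.
Program B: score 740 ≥ 700; DTI 44.1% ≤ 45%; LTV 74.6% ≤ 80%; reserves 15.5 ≥ 2 mo → qualifies.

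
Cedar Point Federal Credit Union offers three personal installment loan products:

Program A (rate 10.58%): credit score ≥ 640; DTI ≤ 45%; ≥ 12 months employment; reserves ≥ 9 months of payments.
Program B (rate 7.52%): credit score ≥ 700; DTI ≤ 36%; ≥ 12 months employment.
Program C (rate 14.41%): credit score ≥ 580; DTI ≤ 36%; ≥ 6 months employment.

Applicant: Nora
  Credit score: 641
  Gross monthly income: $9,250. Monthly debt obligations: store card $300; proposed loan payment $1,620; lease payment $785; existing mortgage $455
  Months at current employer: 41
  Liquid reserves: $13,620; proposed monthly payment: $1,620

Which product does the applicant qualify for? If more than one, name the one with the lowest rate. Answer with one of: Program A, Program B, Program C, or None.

Total debts = (300 + 1,620 + 785 + 455) = 3,160; DTI = 3,160/9,250 = 34.2%.
Reserves = 13,620/1,620 = 8.4 months.
Program A: score 641 ≥ 640; DTI 34.2% ≤ 45%; employment 41 ≥ 12 mo; reserves 8.4 < 9 mo → does not qualify.
Program B: score 641 < 700; DTI 34.2% ≤ 36%; employment 41 ≥ 12 mo → does not qualify.
Program C: score 641 ≥ 580; DTI 34.2% ≤ 36%; employment 41 ≥ 6 mo → qualifies.

Program C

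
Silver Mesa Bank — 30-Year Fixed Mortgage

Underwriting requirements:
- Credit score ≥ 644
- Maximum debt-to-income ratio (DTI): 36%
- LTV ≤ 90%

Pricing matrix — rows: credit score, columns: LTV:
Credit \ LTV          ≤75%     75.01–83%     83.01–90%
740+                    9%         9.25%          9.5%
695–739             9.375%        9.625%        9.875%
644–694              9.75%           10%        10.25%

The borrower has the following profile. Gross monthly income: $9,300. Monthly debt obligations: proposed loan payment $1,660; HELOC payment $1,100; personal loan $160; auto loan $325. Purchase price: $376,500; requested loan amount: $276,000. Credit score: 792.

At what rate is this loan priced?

9%

Credit score 792 ≥ 644; Total monthly debts = (1,660 + 1,100 + 160 + 325) = 3,245. Debt-to-income = 3,245/9,300 = 34.9% — meets 36% limit
LTV: 276,000 ÷ 376,500 = 73.3%, within 90% cap
Credit 792 → row 740+; LTV 73.3% → column ≤75%. Grid cell → 9%.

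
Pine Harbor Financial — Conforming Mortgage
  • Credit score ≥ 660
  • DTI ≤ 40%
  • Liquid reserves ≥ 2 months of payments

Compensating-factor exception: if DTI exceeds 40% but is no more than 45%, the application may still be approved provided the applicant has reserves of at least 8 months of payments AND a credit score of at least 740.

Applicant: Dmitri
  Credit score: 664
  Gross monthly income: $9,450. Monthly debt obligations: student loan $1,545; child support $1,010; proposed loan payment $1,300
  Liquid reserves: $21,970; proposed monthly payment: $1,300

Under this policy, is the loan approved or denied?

Denied

Credit score 664 ≥ 660 (meets base)
Total debts = (1,545 + 1,010 + 1,300) = 3,855. DTI = 3,855/9,450 = 40.8% > 40% — standard DTI limit exceeded.
Reserves: 21,970 ÷ 1,300 = 16.9 months (meets 2-month minimum)
40.8% falls in the override range (40%–45%), so the compensating-factor test applies.
Override check — reserves: 16.9 mo (ok); score: 664 (below 740).
Compensating-factor requirement not fully met.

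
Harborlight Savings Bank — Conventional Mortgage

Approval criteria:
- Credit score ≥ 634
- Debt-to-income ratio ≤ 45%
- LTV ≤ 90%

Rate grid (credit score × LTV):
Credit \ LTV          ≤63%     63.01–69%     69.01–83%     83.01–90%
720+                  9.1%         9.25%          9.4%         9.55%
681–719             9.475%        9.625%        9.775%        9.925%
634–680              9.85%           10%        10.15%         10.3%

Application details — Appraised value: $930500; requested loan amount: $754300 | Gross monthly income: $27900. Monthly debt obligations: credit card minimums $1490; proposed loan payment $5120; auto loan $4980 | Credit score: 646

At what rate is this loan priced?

Credit score 646 ≥ 634; Total monthly debts = (1,490 + 5,120 + 4,980) = 11,590. DTI = 11,590/27,900 = 41.5% ≤ 45%
Loan-to-value = 754,300/930,500 = 81.1% — pass (90% max)
Score 646 is in the 634–680 band; LTV 81.1% is in the 69.01–83% band → 10.15%.

10.15%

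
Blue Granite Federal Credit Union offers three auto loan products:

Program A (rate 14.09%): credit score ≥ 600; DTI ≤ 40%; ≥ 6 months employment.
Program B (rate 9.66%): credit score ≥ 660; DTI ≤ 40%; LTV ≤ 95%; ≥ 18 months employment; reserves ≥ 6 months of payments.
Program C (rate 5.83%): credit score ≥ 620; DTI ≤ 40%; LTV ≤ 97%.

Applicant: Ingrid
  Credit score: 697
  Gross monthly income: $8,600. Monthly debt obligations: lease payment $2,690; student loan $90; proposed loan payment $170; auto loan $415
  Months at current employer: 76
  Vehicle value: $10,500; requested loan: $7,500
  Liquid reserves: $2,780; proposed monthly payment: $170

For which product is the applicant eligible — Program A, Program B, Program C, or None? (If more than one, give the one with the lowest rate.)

Total debts = (2,690 + 90 + 170 + 415) = 3,365; DTI = 3,365/8,600 = 39.1%.
LTV = 7,500/10,500 = 71.4%.
Reserves = 2,780/170 = 16.4 months.
Program A: score 697 ≥ 600; DTI 39.1% ≤ 40%; employment 76 ≥ 6 mo → qualifies.
Program B: score 697 ≥ 660; DTI 39.1% ≤ 40%; LTV 71.4% ≤ 95%; employment 76 ≥ 18 mo; reserves 16.4 ≥ 6 mo → qualifies.
Program C: score 697 ≥ 620; DTI 39.1% ≤ 40%; LTV 71.4% ≤ 97% → qualifies.
Qualifying: Program A, Program B, Program C. Lowest rate is 5.83% → Program C.

Program C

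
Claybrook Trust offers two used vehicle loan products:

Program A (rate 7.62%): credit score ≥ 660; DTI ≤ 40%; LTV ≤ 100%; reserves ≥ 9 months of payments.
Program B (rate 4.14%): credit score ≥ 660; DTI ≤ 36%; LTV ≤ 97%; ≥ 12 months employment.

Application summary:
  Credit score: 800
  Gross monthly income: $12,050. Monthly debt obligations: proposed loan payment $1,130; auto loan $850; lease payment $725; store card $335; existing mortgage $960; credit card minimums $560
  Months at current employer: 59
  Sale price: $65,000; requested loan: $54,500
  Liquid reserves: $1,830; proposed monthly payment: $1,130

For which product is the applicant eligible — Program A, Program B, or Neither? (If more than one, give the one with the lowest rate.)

Total debts = (1,130 + 850 + 725 + 335 + 960 + 560) = 4,560; DTI = 4,560/12,050 = 37.8%.
LTV = 54,500/65,000 = 83.8%.
Reserves = 1,830/1,130 = 1.6 months.
Program A: score 800 ≥ 660; DTI 37.8% ≤ 40%; LTV 83.8% ≤ 100%; reserves 1.6 < 9 mo → does not qualify.
Program B: score 800 ≥ 660; DTI 37.8% > 36%; LTV 83.8% ≤ 97%; employment 59 ≥ 12 mo → does not qualify.

Neither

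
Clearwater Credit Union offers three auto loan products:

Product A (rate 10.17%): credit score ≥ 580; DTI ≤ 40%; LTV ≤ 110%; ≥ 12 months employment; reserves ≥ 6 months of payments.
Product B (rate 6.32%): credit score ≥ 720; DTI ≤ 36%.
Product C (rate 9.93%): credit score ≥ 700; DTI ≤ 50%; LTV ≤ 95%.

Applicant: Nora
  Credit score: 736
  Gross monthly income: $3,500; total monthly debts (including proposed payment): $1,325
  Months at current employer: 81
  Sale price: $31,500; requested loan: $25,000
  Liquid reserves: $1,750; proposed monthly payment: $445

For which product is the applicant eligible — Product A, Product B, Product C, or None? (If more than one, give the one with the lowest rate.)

DTI = 1,325/3,500 = 37.9%.
LTV = 25,000/31,500 = 79.4%.
Reserves = 1,750/445 = 3.9 months.
Product A: score 736 ≥ 580; DTI 37.9% ≤ 40%; LTV 79.4% ≤ 110%; employment 81 ≥ 12 mo; reserves 3.9 < 6 mo → does not qualify.
Product B: score 736 ≥ 720; DTI 37.9% > 36% → does not qualify.
Product C: score 736 ≥ 700; DTI 37.9% ≤ 50%; LTV 79.4% ≤ 95% → qualifies.

Product C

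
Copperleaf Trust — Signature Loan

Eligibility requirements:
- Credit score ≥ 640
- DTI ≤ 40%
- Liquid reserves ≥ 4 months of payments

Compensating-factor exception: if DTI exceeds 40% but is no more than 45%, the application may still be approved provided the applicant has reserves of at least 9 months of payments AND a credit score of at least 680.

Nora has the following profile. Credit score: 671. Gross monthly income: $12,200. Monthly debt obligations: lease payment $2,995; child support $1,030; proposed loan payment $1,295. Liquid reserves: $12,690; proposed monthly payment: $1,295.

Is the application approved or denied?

Denied

Credit score 671 ≥ 640 (meets base)
Total debts = (2,995 + 1,030 + 1,295) = 5,320. DTI = 5,320/12,200 = 43.6% > 40% — standard DTI limit exceeded.
Reserves = 12,690/1,295 = 9.8 months ≥ 4
43.6% falls in the override range (40%–45%), so the compensating-factor test applies.
Override check — reserves: 9.8 mo (ok); score: 671 (below 680).
Override conditions not both satisfied; exception does not apply.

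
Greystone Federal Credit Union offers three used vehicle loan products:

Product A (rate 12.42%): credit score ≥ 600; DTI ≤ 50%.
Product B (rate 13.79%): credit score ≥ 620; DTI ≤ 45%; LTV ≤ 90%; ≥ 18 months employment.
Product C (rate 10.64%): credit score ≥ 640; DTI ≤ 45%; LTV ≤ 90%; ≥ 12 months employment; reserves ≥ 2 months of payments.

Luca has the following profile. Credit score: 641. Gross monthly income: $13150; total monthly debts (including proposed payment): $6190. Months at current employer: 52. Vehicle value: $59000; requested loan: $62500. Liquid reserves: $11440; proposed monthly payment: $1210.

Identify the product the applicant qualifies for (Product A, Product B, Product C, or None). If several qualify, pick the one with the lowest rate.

DTI = 6,190/13,150 = 47.1%.
LTV = 62,500/59,000 = 105.9%.
Reserves = 11,440/1,210 = 9.5 months.
Product A: score 641 ≥ 600; DTI 47.1% ≤ 50% → qualifies.
Product B: score 641 ≥ 620; DTI 47.1% > 45%; LTV 105.9% > 90%; employment 52 ≥ 18 mo → does not qualify.
Product C: score 641 ≥ 640; DTI 47.1% > 45%; LTV 105.9% > 90%; employment 52 ≥ 12 mo; reserves 9.5 ≥ 2 mo → does not qualify.

Product A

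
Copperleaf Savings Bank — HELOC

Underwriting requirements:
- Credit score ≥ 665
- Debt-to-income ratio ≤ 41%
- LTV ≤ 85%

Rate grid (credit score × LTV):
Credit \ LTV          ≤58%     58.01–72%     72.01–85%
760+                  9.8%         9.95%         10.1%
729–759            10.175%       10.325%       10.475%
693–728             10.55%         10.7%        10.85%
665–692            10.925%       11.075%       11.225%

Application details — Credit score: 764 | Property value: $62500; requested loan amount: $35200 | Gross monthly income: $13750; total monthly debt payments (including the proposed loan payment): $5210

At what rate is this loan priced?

9.8%

Credit score 764 ≥ 665; DTI: 5,210 ÷ 13,750 = 37.9%, within the 41% cap
LTV: 35,200 ÷ 62,500 = 56.3%, within 85% cap
Row: 764 falls in 760+. Column: 56.3% falls in ≤58%. Rate = 9.8%.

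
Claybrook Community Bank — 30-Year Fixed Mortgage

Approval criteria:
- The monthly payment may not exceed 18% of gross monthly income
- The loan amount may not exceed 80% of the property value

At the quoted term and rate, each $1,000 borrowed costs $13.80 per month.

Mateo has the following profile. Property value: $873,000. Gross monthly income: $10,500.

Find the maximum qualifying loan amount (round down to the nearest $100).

$136,900

Payment cap: 18% × $10,500 = $1,890/month.
At $13.80 per $1,000, that supports 1,890/13.80 × 1,000 ≈ $136,956 → $136,900.
LTV cap: 80% × $873,000 = $698,400 → $698,400.
Binding constraint: payment-to-income.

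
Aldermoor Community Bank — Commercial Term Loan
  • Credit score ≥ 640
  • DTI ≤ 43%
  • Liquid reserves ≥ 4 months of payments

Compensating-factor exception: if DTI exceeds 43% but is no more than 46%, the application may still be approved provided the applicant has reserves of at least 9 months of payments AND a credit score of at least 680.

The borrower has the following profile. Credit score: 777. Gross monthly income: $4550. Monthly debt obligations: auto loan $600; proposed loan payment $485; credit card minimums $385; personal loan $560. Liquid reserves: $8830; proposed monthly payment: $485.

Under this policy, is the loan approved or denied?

Approved

Credit score 777 ≥ 640 (meets base)
Total debts = (600 + 485 + 385 + 560) = 2,030. DTI = 2,030/4,550 = 44.6% > 43% — standard DTI limit exceeded.
Liquid reserves cover 8,830/485 = 18.2 months — ≥ 4 required
DTI 44.6% is within the 43%–46% exception band; checking compensating factors.
Override check — reserves: 18.2 mo (ok); score: 777 (ok).
Both compensating conditions met → exception applies.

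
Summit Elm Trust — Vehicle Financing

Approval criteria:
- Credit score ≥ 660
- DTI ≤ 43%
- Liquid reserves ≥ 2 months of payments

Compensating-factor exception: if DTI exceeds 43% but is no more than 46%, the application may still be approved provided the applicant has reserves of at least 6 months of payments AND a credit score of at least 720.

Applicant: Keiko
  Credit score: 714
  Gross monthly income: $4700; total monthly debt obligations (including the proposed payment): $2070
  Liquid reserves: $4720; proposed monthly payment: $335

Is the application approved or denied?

Denied

Credit score 714 ≥ 660 (meets base)
DTI = 2,070/4,700 = 44% > 43% — standard DTI limit exceeded.
Reserves = 4,720/335 = 14.1 months ≥ 2
44% falls in the override range (43%–46%), so the compensating-factor test applies.
Override check — reserves: 14.1 mo (ok); score: 714 (below 720).
Compensating-factor requirement not fully met.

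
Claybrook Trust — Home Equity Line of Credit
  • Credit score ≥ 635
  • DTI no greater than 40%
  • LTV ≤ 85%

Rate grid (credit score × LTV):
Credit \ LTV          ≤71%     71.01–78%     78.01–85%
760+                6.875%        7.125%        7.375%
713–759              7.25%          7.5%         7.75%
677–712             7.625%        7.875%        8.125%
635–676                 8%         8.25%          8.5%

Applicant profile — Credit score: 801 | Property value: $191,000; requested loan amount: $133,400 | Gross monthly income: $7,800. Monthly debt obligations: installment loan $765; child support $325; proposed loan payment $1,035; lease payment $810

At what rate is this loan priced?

6.875%

Credit score 801 ≥ 635; Total monthly debts = (765 + 325 + 1,035 + 810) = 2,935. DTI: 2,935 ÷ 7,800 = 37.6%, within the 40% cap
LTV: 133,400 ÷ 191,000 = 69.8%, within 85% cap
Row: 801 falls in 760+. Column: 69.8% falls in ≤71%. Rate = 6.875%.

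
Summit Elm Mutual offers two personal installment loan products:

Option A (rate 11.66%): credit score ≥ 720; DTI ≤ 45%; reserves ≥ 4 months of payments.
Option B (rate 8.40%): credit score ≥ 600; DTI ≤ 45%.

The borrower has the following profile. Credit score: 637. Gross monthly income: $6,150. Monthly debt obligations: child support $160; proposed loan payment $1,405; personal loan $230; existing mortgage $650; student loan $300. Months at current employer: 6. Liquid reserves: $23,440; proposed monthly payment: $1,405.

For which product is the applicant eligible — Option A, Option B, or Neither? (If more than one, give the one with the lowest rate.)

Option B

Total debts = (160 + 1,405 + 230 + 650 + 300) = 2,745; DTI = 2,745/6,150 = 44.6%.
Reserves = 23,440/1,405 = 16.7 months.
Option A: score 637 < 720; DTI 44.6% ≤ 45%; reserves 16.7 ≥ 4 mo → does not qualify.
Option B: score 637 ≥ 600; DTI 44.6% ≤ 45% → qualifies.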